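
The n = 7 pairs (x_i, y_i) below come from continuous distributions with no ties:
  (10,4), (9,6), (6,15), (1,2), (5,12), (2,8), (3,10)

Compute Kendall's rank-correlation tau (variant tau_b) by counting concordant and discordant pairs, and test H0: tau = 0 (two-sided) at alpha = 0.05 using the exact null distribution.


Step 1: Enumerate the 21 unordered pairs (i,j) with i<j and classify each by sign(x_j-x_i) * sign(y_j-y_i).
  (1,2):dx=-1,dy=+2->D; (1,3):dx=-4,dy=+11->D; (1,4):dx=-9,dy=-2->C; (1,5):dx=-5,dy=+8->D
  (1,6):dx=-8,dy=+4->D; (1,7):dx=-7,dy=+6->D; (2,3):dx=-3,dy=+9->D; (2,4):dx=-8,dy=-4->C
  (2,5):dx=-4,dy=+6->D; (2,6):dx=-7,dy=+2->D; (2,7):dx=-6,dy=+4->D; (3,4):dx=-5,dy=-13->C
  (3,5):dx=-1,dy=-3->C; (3,6):dx=-4,dy=-7->C; (3,7):dx=-3,dy=-5->C; (4,5):dx=+4,dy=+10->C
  (4,6):dx=+1,dy=+6->C; (4,7):dx=+2,dy=+8->C; (5,6):dx=-3,dy=-4->C; (5,7):dx=-2,dy=-2->C
  (6,7):dx=+1,dy=+2->C
Step 2: C = 12, D = 9, total pairs = 21.
Step 3: tau = (C - D)/(n(n-1)/2) = (12 - 9)/21 = 0.142857.
Step 4: Exact two-sided p-value (enumerate n! = 5040 permutations of y under H0): p = 0.772619.
Step 5: alpha = 0.05. fail to reject H0.

tau_b = 0.1429 (C=12, D=9), p = 0.772619, fail to reject H0.


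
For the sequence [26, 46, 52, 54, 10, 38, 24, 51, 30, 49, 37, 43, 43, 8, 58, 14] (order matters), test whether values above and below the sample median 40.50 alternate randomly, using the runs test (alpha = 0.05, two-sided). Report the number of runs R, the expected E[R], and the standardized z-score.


Step 1: Compute median = 40.50; label A = above, B = below.
Labels in order: BAAABBBABABAABAB  (n_A = 8, n_B = 8)
Step 2: Count runs R = 11.
Step 3: Under H0 (random ordering), E[R] = 2*n_A*n_B/(n_A+n_B) + 1 = 2*8*8/16 + 1 = 9.0000.
        Var[R] = 2*n_A*n_B*(2*n_A*n_B - n_A - n_B) / ((n_A+n_B)^2 * (n_A+n_B-1)) = 14336/3840 = 3.7333.
        SD[R] = 1.9322.
Step 4: Continuity-corrected z = (R - 0.5 - E[R]) / SD[R] = (11 - 0.5 - 9.0000) / 1.9322 = 0.7763.
Step 5: Two-sided p-value via normal approximation = 2*(1 - Phi(|z|)) = 0.437558.
Step 6: alpha = 0.05. fail to reject H0.

R = 11, z = 0.7763, p = 0.437558, fail to reject H0.


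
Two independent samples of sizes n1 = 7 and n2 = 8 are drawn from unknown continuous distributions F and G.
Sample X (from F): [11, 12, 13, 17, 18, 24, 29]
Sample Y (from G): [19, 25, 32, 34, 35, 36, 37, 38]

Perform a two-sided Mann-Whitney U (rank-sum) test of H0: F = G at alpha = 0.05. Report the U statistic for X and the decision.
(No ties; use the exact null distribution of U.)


Step 1: Combine and sort all 15 observations; assign midranks.
sorted (value, group): (11,X), (12,X), (13,X), (17,X), (18,X), (19,Y), (24,X), (25,Y), (29,X), (32,Y), (34,Y), (35,Y), (36,Y), (37,Y), (38,Y)
ranks: 11->1, 12->2, 13->3, 17->4, 18->5, 19->6, 24->7, 25->8, 29->9, 32->10, 34->11, 35->12, 36->13, 37->14, 38->15
Step 2: Rank sum for X: R1 = 1 + 2 + 3 + 4 + 5 + 7 + 9 = 31.
Step 3: U_X = R1 - n1(n1+1)/2 = 31 - 7*8/2 = 31 - 28 = 3.
       U_Y = n1*n2 - U_X = 56 - 3 = 53.
Step 4: No ties, so the exact null distribution of U (based on enumerating the C(15,7) = 6435 equally likely rank assignments) gives the two-sided p-value.
Step 5: p-value = 0.002176; compare to alpha = 0.05. reject H0.

U_X = 3, p = 0.002176, reject H0 at alpha = 0.05.


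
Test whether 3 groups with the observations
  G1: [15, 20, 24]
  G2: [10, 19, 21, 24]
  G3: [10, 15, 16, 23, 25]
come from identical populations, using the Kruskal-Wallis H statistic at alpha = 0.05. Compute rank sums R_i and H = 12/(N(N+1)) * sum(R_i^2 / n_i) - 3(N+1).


Step 1: Combine all N = 12 observations and assign midranks.
sorted (value, group, rank): (10,G2,1.5), (10,G3,1.5), (15,G1,3.5), (15,G3,3.5), (16,G3,5), (19,G2,6), (20,G1,7), (21,G2,8), (23,G3,9), (24,G1,10.5), (24,G2,10.5), (25,G3,12)
Step 2: Sum ranks within each group.
R_1 = 21 (n_1 = 3)
R_2 = 26 (n_2 = 4)
R_3 = 31 (n_3 = 5)
Step 3: H = 12/(N(N+1)) * sum(R_i^2/n_i) - 3(N+1)
     = 12/(12*13) * (21^2/3 + 26^2/4 + 31^2/5) - 3*13
     = 0.076923 * 508.2 - 39
     = 0.092308.
Step 4: Ties present; correction factor C = 1 - 18/(12^3 - 12) = 0.989510. Corrected H = 0.092308 / 0.989510 = 0.093286.
Step 5: Under H0, H ~ chi^2(2); p-value = 0.954428.
Step 6: alpha = 0.05. fail to reject H0.

H = 0.0933, df = 2, p = 0.954428, fail to reject H0.


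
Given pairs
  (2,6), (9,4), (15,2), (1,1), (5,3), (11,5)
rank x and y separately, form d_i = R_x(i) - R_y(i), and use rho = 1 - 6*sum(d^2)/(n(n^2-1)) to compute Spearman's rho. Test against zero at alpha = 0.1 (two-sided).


Step 1: Rank x and y separately (midranks; no ties here).
rank(x): 2->2, 9->4, 15->6, 1->1, 5->3, 11->5
rank(y): 6->6, 4->4, 2->2, 1->1, 3->3, 5->5
Step 2: d_i = R_x(i) - R_y(i); compute d_i^2.
  (2-6)^2=16, (4-4)^2=0, (6-2)^2=16, (1-1)^2=0, (3-3)^2=0, (5-5)^2=0
sum(d^2) = 32.
Step 3: rho = 1 - 6*32 / (6*(6^2 - 1)) = 1 - 192/210 = 0.085714.
Step 4: Under H0, t = rho * sqrt((n-2)/(1-rho^2)) = 0.1721 ~ t(4).
Step 5: Two-sided p-value from the t-distribution with 4 df = 0.871743.
Step 6: alpha = 0.1. fail to reject H0.

rho = 0.0857, p = 0.871743, fail to reject H0 at alpha = 0.1.


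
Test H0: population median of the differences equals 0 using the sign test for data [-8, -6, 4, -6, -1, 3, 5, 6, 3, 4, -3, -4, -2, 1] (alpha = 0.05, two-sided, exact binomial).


Step 1: Discard zero differences. Original n = 14; n_eff = number of nonzero differences = 14.
Nonzero differences (with sign): -8, -6, +4, -6, -1, +3, +5, +6, +3, +4, -3, -4, -2, +1
Step 2: Count signs: positive = 7, negative = 7.
Step 3: Under H0: P(positive) = 0.5, so the number of positives S ~ Bin(14, 0.5).
Step 4: Two-sided exact p-value = sum of Bin(14,0.5) probabilities at or below the observed probability = 1.000000.
Step 5: alpha = 0.05. fail to reject H0.

n_eff = 14, pos = 7, neg = 7, p = 1.000000, fail to reject H0.


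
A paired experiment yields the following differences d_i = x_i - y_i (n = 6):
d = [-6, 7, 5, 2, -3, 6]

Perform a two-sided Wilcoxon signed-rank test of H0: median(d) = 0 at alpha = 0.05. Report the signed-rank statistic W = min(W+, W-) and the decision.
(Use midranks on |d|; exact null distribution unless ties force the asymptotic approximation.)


Step 1: Drop any zero differences (none here) and take |d_i|.
|d| = [6, 7, 5, 2, 3, 6]
Step 2: Midrank |d_i| (ties get averaged ranks).
ranks: |6|->4.5, |7|->6, |5|->3, |2|->1, |3|->2, |6|->4.5
Step 3: Attach original signs; sum ranks with positive sign and with negative sign.
W+ = 6 + 3 + 1 + 4.5 = 14.5
W- = 4.5 + 2 = 6.5
(Check: W+ + W- = 21 should equal n(n+1)/2 = 21.)
Step 4: Test statistic W = min(W+, W-) = 6.5.
Step 5: Ties in |d|, so use the tie-corrected normal approximation.
        E[W] = n(n+1)/4 = 6*7/4 = 10.5.
        Tie groups: |d|=6 (t=2); sum(t^3 - t) = 6.
        Var[W] = n(n+1)(2n+1)/24 - sum(t^3-t)/48 = 546/24 - 6/48 = 22.625.
        z = (W - E[W]) / sqrt(Var[W]) = (6.5 - 10.5) / 4.7566 = -0.8409.
        Two-sided p = 2*Phi(z) = 0.400381.
Step 6: alpha = 0.05. fail to reject H0.

W+ = 14.5, W- = 6.5, W = min = 6.5, p = 0.400381, fail to reject H0.


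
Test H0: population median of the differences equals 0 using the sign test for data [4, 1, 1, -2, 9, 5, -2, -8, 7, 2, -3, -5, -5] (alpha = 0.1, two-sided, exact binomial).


Step 1: Discard zero differences. Original n = 13; n_eff = number of nonzero differences = 13.
Nonzero differences (with sign): +4, +1, +1, -2, +9, +5, -2, -8, +7, +2, -3, -5, -5
Step 2: Count signs: positive = 7, negative = 6.
Step 3: Under H0: P(positive) = 0.5, so the number of positives S ~ Bin(13, 0.5).
Step 4: Two-sided exact p-value = sum of Bin(13,0.5) probabilities at or below the observed probability = 1.000000.
Step 5: alpha = 0.1. fail to reject H0.

n_eff = 13, pos = 7, neg = 6, p = 1.000000, fail to reject H0.


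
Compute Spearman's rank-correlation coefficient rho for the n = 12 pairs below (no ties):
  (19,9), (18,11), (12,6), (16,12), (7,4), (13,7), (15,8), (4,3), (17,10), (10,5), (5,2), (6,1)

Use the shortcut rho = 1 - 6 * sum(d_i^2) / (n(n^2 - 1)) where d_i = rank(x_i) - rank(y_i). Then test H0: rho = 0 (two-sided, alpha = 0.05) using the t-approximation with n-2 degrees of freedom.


Step 1: Rank x and y separately (midranks; no ties here).
rank(x): 19->12, 18->11, 12->6, 16->9, 7->4, 13->7, 15->8, 4->1, 17->10, 10->5, 5->2, 6->3
rank(y): 9->9, 11->11, 6->6, 12->12, 4->4, 7->7, 8->8, 3->3, 10->10, 5->5, 2->2, 1->1
Step 2: d_i = R_x(i) - R_y(i); compute d_i^2.
  (12-9)^2=9, (11-11)^2=0, (6-6)^2=0, (9-12)^2=9, (4-4)^2=0, (7-7)^2=0, (8-8)^2=0, (1-3)^2=4, (10-10)^2=0, (5-5)^2=0, (2-2)^2=0, (3-1)^2=4
sum(d^2) = 26.
Step 3: rho = 1 - 6*26 / (12*(12^2 - 1)) = 1 - 156/1716 = 0.909091.
Step 4: Under H0, t = rho * sqrt((n-2)/(1-rho^2)) = 6.9007 ~ t(10).
Step 5: Two-sided p-value from the t-distribution with 10 df = 0.000042.
Step 6: alpha = 0.05. reject H0.

rho = 0.9091, p = 0.000042, reject H0 at alpha = 0.05.


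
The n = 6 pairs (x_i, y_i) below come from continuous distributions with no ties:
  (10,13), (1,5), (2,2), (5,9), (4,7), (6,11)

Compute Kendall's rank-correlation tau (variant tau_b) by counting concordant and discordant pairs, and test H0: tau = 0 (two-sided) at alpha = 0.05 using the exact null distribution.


Step 1: Enumerate the 15 unordered pairs (i,j) with i<j and classify each by sign(x_j-x_i) * sign(y_j-y_i).
  (1,2):dx=-9,dy=-8->C; (1,3):dx=-8,dy=-11->C; (1,4):dx=-5,dy=-4->C; (1,5):dx=-6,dy=-6->C
  (1,6):dx=-4,dy=-2->C; (2,3):dx=+1,dy=-3->D; (2,4):dx=+4,dy=+4->C; (2,5):dx=+3,dy=+2->C
  (2,6):dx=+5,dy=+6->C; (3,4):dx=+3,dy=+7->C; (3,5):dx=+2,dy=+5->C; (3,6):dx=+4,dy=+9->C
  (4,5):dx=-1,dy=-2->C; (4,6):dx=+1,dy=+2->C; (5,6):dx=+2,dy=+4->C
Step 2: C = 14, D = 1, total pairs = 15.
Step 3: tau = (C - D)/(n(n-1)/2) = (14 - 1)/15 = 0.866667.
Step 4: Exact two-sided p-value (enumerate n! = 720 permutations of y under H0): p = 0.016667.
Step 5: alpha = 0.05. reject H0.

tau_b = 0.8667 (C=14, D=1), p = 0.016667, reject H0.


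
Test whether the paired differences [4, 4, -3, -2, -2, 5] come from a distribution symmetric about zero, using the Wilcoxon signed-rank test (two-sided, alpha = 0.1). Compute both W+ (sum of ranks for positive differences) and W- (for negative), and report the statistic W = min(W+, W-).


Step 1: Drop any zero differences (none here) and take |d_i|.
|d| = [4, 4, 3, 2, 2, 5]
Step 2: Midrank |d_i| (ties get averaged ranks).
ranks: |4|->4.5, |4|->4.5, |3|->3, |2|->1.5, |2|->1.5, |5|->6
Step 3: Attach original signs; sum ranks with positive sign and with negative sign.
W+ = 4.5 + 4.5 + 6 = 15
W- = 3 + 1.5 + 1.5 = 6
(Check: W+ + W- = 21 should equal n(n+1)/2 = 21.)
Step 4: Test statistic W = min(W+, W-) = 6.
Step 5: Ties in |d|, so use the tie-corrected normal approximation.
        E[W] = n(n+1)/4 = 6*7/4 = 10.5.
        Tie groups: |d|=2 (t=2), |d|=4 (t=2); sum(t^3 - t) = 12.
        Var[W] = n(n+1)(2n+1)/24 - sum(t^3-t)/48 = 546/24 - 12/48 = 22.5.
        z = (W - E[W]) / sqrt(Var[W]) = (6 - 10.5) / 4.7434 = -0.9487.
        Two-sided p = 2*Phi(z) = 0.342782.
Step 6: alpha = 0.1. fail to reject H0.

W+ = 15, W- = 6, W = min = 6, p = 0.342782, fail to reject H0.


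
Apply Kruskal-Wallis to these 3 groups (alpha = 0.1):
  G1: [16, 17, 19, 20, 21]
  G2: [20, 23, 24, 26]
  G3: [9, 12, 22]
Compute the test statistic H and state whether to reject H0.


Step 1: Combine all N = 12 observations and assign midranks.
sorted (value, group, rank): (9,G3,1), (12,G3,2), (16,G1,3), (17,G1,4), (19,G1,5), (20,G1,6.5), (20,G2,6.5), (21,G1,8), (22,G3,9), (23,G2,10), (24,G2,11), (26,G2,12)
Step 2: Sum ranks within each group.
R_1 = 26.5 (n_1 = 5)
R_2 = 39.5 (n_2 = 4)
R_3 = 12 (n_3 = 3)
Step 3: H = 12/(N(N+1)) * sum(R_i^2/n_i) - 3(N+1)
     = 12/(12*13) * (26.5^2/5 + 39.5^2/4 + 12^2/3) - 3*13
     = 0.076923 * 578.513 - 39
     = 5.500962.
Step 4: Ties present; correction factor C = 1 - 6/(12^3 - 12) = 0.996503. Corrected H = 5.500962 / 0.996503 = 5.520263.
Step 5: Under H0, H ~ chi^2(2); p-value = 0.063283.
Step 6: alpha = 0.1. reject H0.

H = 5.5203, df = 2, p = 0.063283, reject H0.


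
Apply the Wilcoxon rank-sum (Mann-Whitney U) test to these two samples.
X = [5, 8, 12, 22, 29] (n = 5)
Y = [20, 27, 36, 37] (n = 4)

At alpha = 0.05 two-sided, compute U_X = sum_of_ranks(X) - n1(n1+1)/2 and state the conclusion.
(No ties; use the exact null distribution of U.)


Step 1: Combine and sort all 9 observations; assign midranks.
sorted (value, group): (5,X), (8,X), (12,X), (20,Y), (22,X), (27,Y), (29,X), (36,Y), (37,Y)
ranks: 5->1, 8->2, 12->3, 20->4, 22->5, 27->6, 29->7, 36->8, 37->9
Step 2: Rank sum for X: R1 = 1 + 2 + 3 + 5 + 7 = 18.
Step 3: U_X = R1 - n1(n1+1)/2 = 18 - 5*6/2 = 18 - 15 = 3.
       U_Y = n1*n2 - U_X = 20 - 3 = 17.
Step 4: No ties, so the exact null distribution of U (based on enumerating the C(9,5) = 126 equally likely rank assignments) gives the two-sided p-value.
Step 5: p-value = 0.111111; compare to alpha = 0.05. fail to reject H0.

U_X = 3, p = 0.111111, fail to reject H0 at alpha = 0.05.


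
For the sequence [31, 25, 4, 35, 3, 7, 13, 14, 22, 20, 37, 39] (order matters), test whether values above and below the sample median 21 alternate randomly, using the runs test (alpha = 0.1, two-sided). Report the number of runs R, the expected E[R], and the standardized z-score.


Step 1: Compute median = 21; label A = above, B = below.
Labels in order: AABABBBBABAA  (n_A = 6, n_B = 6)
Step 2: Count runs R = 7.
Step 3: Under H0 (random ordering), E[R] = 2*n_A*n_B/(n_A+n_B) + 1 = 2*6*6/12 + 1 = 7.0000.
        Var[R] = 2*n_A*n_B*(2*n_A*n_B - n_A - n_B) / ((n_A+n_B)^2 * (n_A+n_B-1)) = 4320/1584 = 2.7273.
        SD[R] = 1.6514.
Step 4: R = E[R], so z = 0 with no continuity correction.
Step 5: Two-sided p-value via normal approximation = 2*(1 - Phi(|z|)) = 1.000000.
Step 6: alpha = 0.1. fail to reject H0.

R = 7, z = 0.0000, p = 1.000000, fail to reject H0.


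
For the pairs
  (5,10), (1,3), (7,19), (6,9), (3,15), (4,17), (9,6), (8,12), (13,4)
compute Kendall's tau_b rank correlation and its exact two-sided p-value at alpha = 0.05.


Step 1: Enumerate the 36 unordered pairs (i,j) with i<j and classify each by sign(x_j-x_i) * sign(y_j-y_i).
  (1,2):dx=-4,dy=-7->C; (1,3):dx=+2,dy=+9->C; (1,4):dx=+1,dy=-1->D; (1,5):dx=-2,dy=+5->D
  (1,6):dx=-1,dy=+7->D; (1,7):dx=+4,dy=-4->D; (1,8):dx=+3,dy=+2->C; (1,9):dx=+8,dy=-6->D
  (2,3):dx=+6,dy=+16->C; (2,4):dx=+5,dy=+6->C; (2,5):dx=+2,dy=+12->C; (2,6):dx=+3,dy=+14->C
  (2,7):dx=+8,dy=+3->C; (2,8):dx=+7,dy=+9->C; (2,9):dx=+12,dy=+1->C; (3,4):dx=-1,dy=-10->C
  (3,5):dx=-4,dy=-4->C; (3,6):dx=-3,dy=-2->C; (3,7):dx=+2,dy=-13->D; (3,8):dx=+1,dy=-7->D
  (3,9):dx=+6,dy=-15->D; (4,5):dx=-3,dy=+6->D; (4,6):dx=-2,dy=+8->D; (4,7):dx=+3,dy=-3->D
  (4,8):dx=+2,dy=+3->C; (4,9):dx=+7,dy=-5->D; (5,6):dx=+1,dy=+2->C; (5,7):dx=+6,dy=-9->D
  (5,8):dx=+5,dy=-3->D; (5,9):dx=+10,dy=-11->D; (6,7):dx=+5,dy=-11->D; (6,8):dx=+4,dy=-5->D
  (6,9):dx=+9,dy=-13->D; (7,8):dx=-1,dy=+6->D; (7,9):dx=+4,dy=-2->D; (8,9):dx=+5,dy=-8->D
Step 2: C = 15, D = 21, total pairs = 36.
Step 3: tau = (C - D)/(n(n-1)/2) = (15 - 21)/36 = -0.166667.
Step 4: Exact two-sided p-value (enumerate n! = 362880 permutations of y under H0): p = 0.612202.
Step 5: alpha = 0.05. fail to reject H0.

tau_b = -0.1667 (C=15, D=21), p = 0.612202, fail to reject H0.


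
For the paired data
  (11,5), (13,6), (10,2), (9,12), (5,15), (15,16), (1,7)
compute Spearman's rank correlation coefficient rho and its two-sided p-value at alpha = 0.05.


Step 1: Rank x and y separately (midranks; no ties here).
rank(x): 11->5, 13->6, 10->4, 9->3, 5->2, 15->7, 1->1
rank(y): 5->2, 6->3, 2->1, 12->5, 15->6, 16->7, 7->4
Step 2: d_i = R_x(i) - R_y(i); compute d_i^2.
  (5-2)^2=9, (6-3)^2=9, (4-1)^2=9, (3-5)^2=4, (2-6)^2=16, (7-7)^2=0, (1-4)^2=9
sum(d^2) = 56.
Step 3: rho = 1 - 6*56 / (7*(7^2 - 1)) = 1 - 336/336 = 0.000000.
Step 4: Under H0, t = rho * sqrt((n-2)/(1-rho^2)) = 0.0000 ~ t(5).
Step 5: Two-sided p-value from the t-distribution with 5 df = 1.000000.
Step 6: alpha = 0.05. fail to reject H0.

rho = 0.0000, p = 1.000000, fail to reject H0 at alpha = 0.05.


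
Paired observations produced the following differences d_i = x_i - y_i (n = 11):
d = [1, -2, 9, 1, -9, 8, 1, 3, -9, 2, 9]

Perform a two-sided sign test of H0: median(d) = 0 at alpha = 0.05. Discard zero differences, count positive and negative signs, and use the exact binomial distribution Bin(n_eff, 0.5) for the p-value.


Step 1: Discard zero differences. Original n = 11; n_eff = number of nonzero differences = 11.
Nonzero differences (with sign): +1, -2, +9, +1, -9, +8, +1, +3, -9, +2, +9
Step 2: Count signs: positive = 8, negative = 3.
Step 3: Under H0: P(positive) = 0.5, so the number of positives S ~ Bin(11, 0.5).
Step 4: Two-sided exact p-value = sum of Bin(11,0.5) probabilities at or below the observed probability = 0.226562.
Step 5: alpha = 0.05. fail to reject H0.

n_eff = 11, pos = 8, neg = 3, p = 0.226562, fail to reject H0.


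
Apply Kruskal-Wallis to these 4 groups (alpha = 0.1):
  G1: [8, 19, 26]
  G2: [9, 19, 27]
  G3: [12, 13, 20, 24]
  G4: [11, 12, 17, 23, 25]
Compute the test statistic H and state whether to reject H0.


Step 1: Combine all N = 15 observations and assign midranks.
sorted (value, group, rank): (8,G1,1), (9,G2,2), (11,G4,3), (12,G3,4.5), (12,G4,4.5), (13,G3,6), (17,G4,7), (19,G1,8.5), (19,G2,8.5), (20,G3,10), (23,G4,11), (24,G3,12), (25,G4,13), (26,G1,14), (27,G2,15)
Step 2: Sum ranks within each group.
R_1 = 23.5 (n_1 = 3)
R_2 = 25.5 (n_2 = 3)
R_3 = 32.5 (n_3 = 4)
R_4 = 38.5 (n_4 = 5)
Step 3: H = 12/(N(N+1)) * sum(R_i^2/n_i) - 3(N+1)
     = 12/(15*16) * (23.5^2/3 + 25.5^2/3 + 32.5^2/4 + 38.5^2/5) - 3*16
     = 0.050000 * 961.346 - 48
     = 0.067292.
Step 4: Ties present; correction factor C = 1 - 12/(15^3 - 15) = 0.996429. Corrected H = 0.067292 / 0.996429 = 0.067533.
Step 5: Under H0, H ~ chi^2(3); p-value = 0.995426.
Step 6: alpha = 0.1. fail to reject H0.

H = 0.0675, df = 3, p = 0.995426, fail to reject H0.


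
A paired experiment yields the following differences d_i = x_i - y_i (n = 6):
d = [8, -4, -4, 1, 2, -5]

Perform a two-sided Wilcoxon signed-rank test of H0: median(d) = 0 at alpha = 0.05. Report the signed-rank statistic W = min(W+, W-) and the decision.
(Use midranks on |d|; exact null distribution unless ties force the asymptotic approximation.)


Step 1: Drop any zero differences (none here) and take |d_i|.
|d| = [8, 4, 4, 1, 2, 5]
Step 2: Midrank |d_i| (ties get averaged ranks).
ranks: |8|->6, |4|->3.5, |4|->3.5, |1|->1, |2|->2, |5|->5
Step 3: Attach original signs; sum ranks with positive sign and with negative sign.
W+ = 6 + 1 + 2 = 9
W- = 3.5 + 3.5 + 5 = 12
(Check: W+ + W- = 21 should equal n(n+1)/2 = 21.)
Step 4: Test statistic W = min(W+, W-) = 9.
Step 5: Ties in |d|, so use the tie-corrected normal approximation.
        E[W] = n(n+1)/4 = 6*7/4 = 10.5.
        Tie groups: |d|=4 (t=2); sum(t^3 - t) = 6.
        Var[W] = n(n+1)(2n+1)/24 - sum(t^3-t)/48 = 546/24 - 6/48 = 22.625.
        z = (W - E[W]) / sqrt(Var[W]) = (9 - 10.5) / 4.7566 = -0.3154.
        Two-sided p = 2*Phi(z) = 0.752494.
Step 6: alpha = 0.05. fail to reject H0.

W+ = 9, W- = 12, W = min = 9, p = 0.752494, fail to reject H0.


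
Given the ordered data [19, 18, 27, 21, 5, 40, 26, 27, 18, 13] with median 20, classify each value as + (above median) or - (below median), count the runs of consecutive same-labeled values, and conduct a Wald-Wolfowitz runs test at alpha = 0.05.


Step 1: Compute median = 20; label A = above, B = below.
Labels in order: BBAABAAABB  (n_A = 5, n_B = 5)
Step 2: Count runs R = 5.
Step 3: Under H0 (random ordering), E[R] = 2*n_A*n_B/(n_A+n_B) + 1 = 2*5*5/10 + 1 = 6.0000.
        Var[R] = 2*n_A*n_B*(2*n_A*n_B - n_A - n_B) / ((n_A+n_B)^2 * (n_A+n_B-1)) = 2000/900 = 2.2222.
        SD[R] = 1.4907.
Step 4: Continuity-corrected z = (R + 0.5 - E[R]) / SD[R] = (5 + 0.5 - 6.0000) / 1.4907 = -0.3354.
Step 5: Two-sided p-value via normal approximation = 2*(1 - Phi(|z|)) = 0.737316.
Step 6: alpha = 0.05. fail to reject H0.

R = 5, z = -0.3354, p = 0.737316, fail to reject H0.


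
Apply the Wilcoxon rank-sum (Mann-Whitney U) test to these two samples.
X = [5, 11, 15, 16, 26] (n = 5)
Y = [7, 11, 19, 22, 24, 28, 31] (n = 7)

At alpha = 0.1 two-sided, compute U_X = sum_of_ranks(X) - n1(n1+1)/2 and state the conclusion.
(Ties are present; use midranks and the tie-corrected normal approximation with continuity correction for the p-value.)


Step 1: Combine and sort all 12 observations; assign midranks.
sorted (value, group): (5,X), (7,Y), (11,X), (11,Y), (15,X), (16,X), (19,Y), (22,Y), (24,Y), (26,X), (28,Y), (31,Y)
ranks: 5->1, 7->2, 11->3.5, 11->3.5, 15->5, 16->6, 19->7, 22->8, 24->9, 26->10, 28->11, 31->12
Step 2: Rank sum for X: R1 = 1 + 3.5 + 5 + 6 + 10 = 25.5.
Step 3: U_X = R1 - n1(n1+1)/2 = 25.5 - 5*6/2 = 25.5 - 15 = 10.5.
       U_Y = n1*n2 - U_X = 35 - 10.5 = 24.5.
Step 4: Ties are present, so use the tie-corrected normal approximation (with continuity correction) for the p-value.
Step 5: p-value = 0.290307; compare to alpha = 0.1. fail to reject H0.

U_X = 10.5, p = 0.290307, fail to reject H0 at alpha = 0.1.


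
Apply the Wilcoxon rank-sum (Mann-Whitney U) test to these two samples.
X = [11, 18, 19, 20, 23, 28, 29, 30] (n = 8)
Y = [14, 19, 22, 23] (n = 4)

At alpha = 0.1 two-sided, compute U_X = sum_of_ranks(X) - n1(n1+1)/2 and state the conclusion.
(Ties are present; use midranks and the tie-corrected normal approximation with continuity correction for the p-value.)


Step 1: Combine and sort all 12 observations; assign midranks.
sorted (value, group): (11,X), (14,Y), (18,X), (19,X), (19,Y), (20,X), (22,Y), (23,X), (23,Y), (28,X), (29,X), (30,X)
ranks: 11->1, 14->2, 18->3, 19->4.5, 19->4.5, 20->6, 22->7, 23->8.5, 23->8.5, 28->10, 29->11, 30->12
Step 2: Rank sum for X: R1 = 1 + 3 + 4.5 + 6 + 8.5 + 10 + 11 + 12 = 56.
Step 3: U_X = R1 - n1(n1+1)/2 = 56 - 8*9/2 = 56 - 36 = 20.
       U_Y = n1*n2 - U_X = 32 - 20 = 12.
Step 4: Ties are present, so use the tie-corrected normal approximation (with continuity correction) for the p-value.
Step 5: p-value = 0.550818; compare to alpha = 0.1. fail to reject H0.

U_X = 20, p = 0.550818, fail to reject H0 at alpha = 0.1.


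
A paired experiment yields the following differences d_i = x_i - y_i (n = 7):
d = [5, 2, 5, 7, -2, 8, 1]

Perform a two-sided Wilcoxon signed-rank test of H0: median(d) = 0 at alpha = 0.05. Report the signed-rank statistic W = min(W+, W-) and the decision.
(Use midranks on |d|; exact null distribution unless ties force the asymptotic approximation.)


Step 1: Drop any zero differences (none here) and take |d_i|.
|d| = [5, 2, 5, 7, 2, 8, 1]
Step 2: Midrank |d_i| (ties get averaged ranks).
ranks: |5|->4.5, |2|->2.5, |5|->4.5, |7|->6, |2|->2.5, |8|->7, |1|->1
Step 3: Attach original signs; sum ranks with positive sign and with negative sign.
W+ = 4.5 + 2.5 + 4.5 + 6 + 7 + 1 = 25.5
W- = 2.5 = 2.5
(Check: W+ + W- = 28 should equal n(n+1)/2 = 28.)
Step 4: Test statistic W = min(W+, W-) = 2.5.
Step 5: Ties in |d|, so use the tie-corrected normal approximation.
        E[W] = n(n+1)/4 = 7*8/4 = 14.
        Tie groups: |d|=2 (t=2), |d|=5 (t=2); sum(t^3 - t) = 12.
        Var[W] = n(n+1)(2n+1)/24 - sum(t^3-t)/48 = 840/24 - 12/48 = 34.75.
        z = (W - E[W]) / sqrt(Var[W]) = (2.5 - 14) / 5.8949 = -1.9508.
        Two-sided p = 2*Phi(z) = 0.051077.
Step 6: alpha = 0.05. fail to reject H0.

W+ = 25.5, W- = 2.5, W = min = 2.5, p = 0.051077, fail to reject H0.


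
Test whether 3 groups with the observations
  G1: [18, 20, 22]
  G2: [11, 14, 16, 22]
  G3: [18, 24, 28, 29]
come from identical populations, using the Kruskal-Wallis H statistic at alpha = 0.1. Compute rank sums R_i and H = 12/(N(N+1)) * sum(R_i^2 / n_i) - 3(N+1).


Step 1: Combine all N = 11 observations and assign midranks.
sorted (value, group, rank): (11,G2,1), (14,G2,2), (16,G2,3), (18,G1,4.5), (18,G3,4.5), (20,G1,6), (22,G1,7.5), (22,G2,7.5), (24,G3,9), (28,G3,10), (29,G3,11)
Step 2: Sum ranks within each group.
R_1 = 18 (n_1 = 3)
R_2 = 13.5 (n_2 = 4)
R_3 = 34.5 (n_3 = 4)
Step 3: H = 12/(N(N+1)) * sum(R_i^2/n_i) - 3(N+1)
     = 12/(11*12) * (18^2/3 + 13.5^2/4 + 34.5^2/4) - 3*12
     = 0.090909 * 451.125 - 36
     = 5.011364.
Step 4: Ties present; correction factor C = 1 - 12/(11^3 - 11) = 0.990909. Corrected H = 5.011364 / 0.990909 = 5.057339.
Step 5: Under H0, H ~ chi^2(2); p-value = 0.079765.
Step 6: alpha = 0.1. reject H0.

H = 5.0573, df = 2, p = 0.079765, reject H0.


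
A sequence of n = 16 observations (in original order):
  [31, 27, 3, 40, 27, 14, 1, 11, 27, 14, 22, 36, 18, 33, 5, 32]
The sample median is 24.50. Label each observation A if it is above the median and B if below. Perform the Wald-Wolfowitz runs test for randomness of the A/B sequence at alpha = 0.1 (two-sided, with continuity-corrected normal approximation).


Step 1: Compute median = 24.50; label A = above, B = below.
Labels in order: AABAABBBABBABABA  (n_A = 8, n_B = 8)
Step 2: Count runs R = 11.
Step 3: Under H0 (random ordering), E[R] = 2*n_A*n_B/(n_A+n_B) + 1 = 2*8*8/16 + 1 = 9.0000.
        Var[R] = 2*n_A*n_B*(2*n_A*n_B - n_A - n_B) / ((n_A+n_B)^2 * (n_A+n_B-1)) = 14336/3840 = 3.7333.
        SD[R] = 1.9322.
Step 4: Continuity-corrected z = (R - 0.5 - E[R]) / SD[R] = (11 - 0.5 - 9.0000) / 1.9322 = 0.7763.
Step 5: Two-sided p-value via normal approximation = 2*(1 - Phi(|z|)) = 0.437558.
Step 6: alpha = 0.1. fail to reject H0.

R = 11, z = 0.7763, p = 0.437558, fail to reject H0.


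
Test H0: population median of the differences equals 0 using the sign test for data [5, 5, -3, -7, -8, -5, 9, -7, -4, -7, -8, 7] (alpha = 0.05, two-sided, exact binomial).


Step 1: Discard zero differences. Original n = 12; n_eff = number of nonzero differences = 12.
Nonzero differences (with sign): +5, +5, -3, -7, -8, -5, +9, -7, -4, -7, -8, +7
Step 2: Count signs: positive = 4, negative = 8.
Step 3: Under H0: P(positive) = 0.5, so the number of positives S ~ Bin(12, 0.5).
Step 4: Two-sided exact p-value = sum of Bin(12,0.5) probabilities at or below the observed probability = 0.387695.
Step 5: alpha = 0.05. fail to reject H0.

n_eff = 12, pos = 4, neg = 8, p = 0.387695, fail to reject H0.


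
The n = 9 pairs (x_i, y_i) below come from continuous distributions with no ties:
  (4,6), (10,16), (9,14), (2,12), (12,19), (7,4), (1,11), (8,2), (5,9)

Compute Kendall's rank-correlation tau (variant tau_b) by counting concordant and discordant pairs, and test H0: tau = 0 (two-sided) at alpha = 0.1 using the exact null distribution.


Step 1: Enumerate the 36 unordered pairs (i,j) with i<j and classify each by sign(x_j-x_i) * sign(y_j-y_i).
  (1,2):dx=+6,dy=+10->C; (1,3):dx=+5,dy=+8->C; (1,4):dx=-2,dy=+6->D; (1,5):dx=+8,dy=+13->C
  (1,6):dx=+3,dy=-2->D; (1,7):dx=-3,dy=+5->D; (1,8):dx=+4,dy=-4->D; (1,9):dx=+1,dy=+3->C
  (2,3):dx=-1,dy=-2->C; (2,4):dx=-8,dy=-4->C; (2,5):dx=+2,dy=+3->C; (2,6):dx=-3,dy=-12->C
  (2,7):dx=-9,dy=-5->C; (2,8):dx=-2,dy=-14->C; (2,9):dx=-5,dy=-7->C; (3,4):dx=-7,dy=-2->C
  (3,5):dx=+3,dy=+5->C; (3,6):dx=-2,dy=-10->C; (3,7):dx=-8,dy=-3->C; (3,8):dx=-1,dy=-12->C
  (3,9):dx=-4,dy=-5->C; (4,5):dx=+10,dy=+7->C; (4,6):dx=+5,dy=-8->D; (4,7):dx=-1,dy=-1->C
  (4,8):dx=+6,dy=-10->D; (4,9):dx=+3,dy=-3->D; (5,6):dx=-5,dy=-15->C; (5,7):dx=-11,dy=-8->C
  (5,8):dx=-4,dy=-17->C; (5,9):dx=-7,dy=-10->C; (6,7):dx=-6,dy=+7->D; (6,8):dx=+1,dy=-2->D
  (6,9):dx=-2,dy=+5->D; (7,8):dx=+7,dy=-9->D; (7,9):dx=+4,dy=-2->D; (8,9):dx=-3,dy=+7->D
Step 2: C = 23, D = 13, total pairs = 36.
Step 3: tau = (C - D)/(n(n-1)/2) = (23 - 13)/36 = 0.277778.
Step 4: Exact two-sided p-value (enumerate n! = 362880 permutations of y under H0): p = 0.358488.
Step 5: alpha = 0.1. fail to reject H0.

tau_b = 0.2778 (C=23, D=13), p = 0.358488, fail to reject H0.


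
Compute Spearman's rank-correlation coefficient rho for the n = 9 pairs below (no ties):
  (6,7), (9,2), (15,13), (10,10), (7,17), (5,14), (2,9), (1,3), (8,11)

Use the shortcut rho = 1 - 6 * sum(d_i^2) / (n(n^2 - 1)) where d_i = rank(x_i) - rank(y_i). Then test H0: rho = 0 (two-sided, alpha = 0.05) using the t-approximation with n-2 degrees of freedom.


Step 1: Rank x and y separately (midranks; no ties here).
rank(x): 6->4, 9->7, 15->9, 10->8, 7->5, 5->3, 2->2, 1->1, 8->6
rank(y): 7->3, 2->1, 13->7, 10->5, 17->9, 14->8, 9->4, 3->2, 11->6
Step 2: d_i = R_x(i) - R_y(i); compute d_i^2.
  (4-3)^2=1, (7-1)^2=36, (9-7)^2=4, (8-5)^2=9, (5-9)^2=16, (3-8)^2=25, (2-4)^2=4, (1-2)^2=1, (6-6)^2=0
sum(d^2) = 96.
Step 3: rho = 1 - 6*96 / (9*(9^2 - 1)) = 1 - 576/720 = 0.200000.
Step 4: Under H0, t = rho * sqrt((n-2)/(1-rho^2)) = 0.5401 ~ t(7).
Step 5: Two-sided p-value from the t-distribution with 7 df = 0.605901.
Step 6: alpha = 0.05. fail to reject H0.

rho = 0.2000, p = 0.605901, fail to reject H0 at alpha = 0.05.


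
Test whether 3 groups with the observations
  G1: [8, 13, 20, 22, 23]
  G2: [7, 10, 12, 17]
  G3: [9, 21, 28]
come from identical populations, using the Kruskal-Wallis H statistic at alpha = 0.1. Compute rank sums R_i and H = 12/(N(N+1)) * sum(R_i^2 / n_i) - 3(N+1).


Step 1: Combine all N = 12 observations and assign midranks.
sorted (value, group, rank): (7,G2,1), (8,G1,2), (9,G3,3), (10,G2,4), (12,G2,5), (13,G1,6), (17,G2,7), (20,G1,8), (21,G3,9), (22,G1,10), (23,G1,11), (28,G3,12)
Step 2: Sum ranks within each group.
R_1 = 37 (n_1 = 5)
R_2 = 17 (n_2 = 4)
R_3 = 24 (n_3 = 3)
Step 3: H = 12/(N(N+1)) * sum(R_i^2/n_i) - 3(N+1)
     = 12/(12*13) * (37^2/5 + 17^2/4 + 24^2/3) - 3*13
     = 0.076923 * 538.05 - 39
     = 2.388462.
Step 4: No ties, so H is used without correction.
Step 5: Under H0, H ~ chi^2(2); p-value = 0.302937.
Step 6: alpha = 0.1. fail to reject H0.

H = 2.3885, df = 2, p = 0.302937, fail to reject H0.


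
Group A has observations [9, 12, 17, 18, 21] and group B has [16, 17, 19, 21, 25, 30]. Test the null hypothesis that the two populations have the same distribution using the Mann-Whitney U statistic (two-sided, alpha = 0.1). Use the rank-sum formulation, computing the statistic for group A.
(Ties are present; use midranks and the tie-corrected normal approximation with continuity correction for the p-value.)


Step 1: Combine and sort all 11 observations; assign midranks.
sorted (value, group): (9,X), (12,X), (16,Y), (17,X), (17,Y), (18,X), (19,Y), (21,X), (21,Y), (25,Y), (30,Y)
ranks: 9->1, 12->2, 16->3, 17->4.5, 17->4.5, 18->6, 19->7, 21->8.5, 21->8.5, 25->10, 30->11
Step 2: Rank sum for X: R1 = 1 + 2 + 4.5 + 6 + 8.5 = 22.
Step 3: U_X = R1 - n1(n1+1)/2 = 22 - 5*6/2 = 22 - 15 = 7.
       U_Y = n1*n2 - U_X = 30 - 7 = 23.
Step 4: Ties are present, so use the tie-corrected normal approximation (with continuity correction) for the p-value.
Step 5: p-value = 0.168954; compare to alpha = 0.1. fail to reject H0.

U_X = 7, p = 0.168954, fail to reject H0 at alpha = 0.1.


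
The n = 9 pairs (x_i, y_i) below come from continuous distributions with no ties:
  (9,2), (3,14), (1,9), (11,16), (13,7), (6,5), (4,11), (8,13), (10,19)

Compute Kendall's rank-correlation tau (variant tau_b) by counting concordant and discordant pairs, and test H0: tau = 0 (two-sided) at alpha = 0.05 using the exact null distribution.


Step 1: Enumerate the 36 unordered pairs (i,j) with i<j and classify each by sign(x_j-x_i) * sign(y_j-y_i).
  (1,2):dx=-6,dy=+12->D; (1,3):dx=-8,dy=+7->D; (1,4):dx=+2,dy=+14->C; (1,5):dx=+4,dy=+5->C
  (1,6):dx=-3,dy=+3->D; (1,7):dx=-5,dy=+9->D; (1,8):dx=-1,dy=+11->D; (1,9):dx=+1,dy=+17->C
  (2,3):dx=-2,dy=-5->C; (2,4):dx=+8,dy=+2->C; (2,5):dx=+10,dy=-7->D; (2,6):dx=+3,dy=-9->D
  (2,7):dx=+1,dy=-3->D; (2,8):dx=+5,dy=-1->D; (2,9):dx=+7,dy=+5->C; (3,4):dx=+10,dy=+7->C
  (3,5):dx=+12,dy=-2->D; (3,6):dx=+5,dy=-4->D; (3,7):dx=+3,dy=+2->C; (3,8):dx=+7,dy=+4->C
  (3,9):dx=+9,dy=+10->C; (4,5):dx=+2,dy=-9->D; (4,6):dx=-5,dy=-11->C; (4,7):dx=-7,dy=-5->C
  (4,8):dx=-3,dy=-3->C; (4,9):dx=-1,dy=+3->D; (5,6):dx=-7,dy=-2->C; (5,7):dx=-9,dy=+4->D
  (5,8):dx=-5,dy=+6->D; (5,9):dx=-3,dy=+12->D; (6,7):dx=-2,dy=+6->D; (6,8):dx=+2,dy=+8->C
  (6,9):dx=+4,dy=+14->C; (7,8):dx=+4,dy=+2->C; (7,9):dx=+6,dy=+8->C; (8,9):dx=+2,dy=+6->C
Step 2: C = 19, D = 17, total pairs = 36.
Step 3: tau = (C - D)/(n(n-1)/2) = (19 - 17)/36 = 0.055556.
Step 4: Exact two-sided p-value (enumerate n! = 362880 permutations of y under H0): p = 0.919455.
Step 5: alpha = 0.05. fail to reject H0.

tau_b = 0.0556 (C=19, D=17), p = 0.919455, fail to reject H0.


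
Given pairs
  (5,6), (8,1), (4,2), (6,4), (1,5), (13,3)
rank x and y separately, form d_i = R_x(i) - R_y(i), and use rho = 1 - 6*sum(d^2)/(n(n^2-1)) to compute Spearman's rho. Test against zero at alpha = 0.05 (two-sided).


Step 1: Rank x and y separately (midranks; no ties here).
rank(x): 5->3, 8->5, 4->2, 6->4, 1->1, 13->6
rank(y): 6->6, 1->1, 2->2, 4->4, 5->5, 3->3
Step 2: d_i = R_x(i) - R_y(i); compute d_i^2.
  (3-6)^2=9, (5-1)^2=16, (2-2)^2=0, (4-4)^2=0, (1-5)^2=16, (6-3)^2=9
sum(d^2) = 50.
Step 3: rho = 1 - 6*50 / (6*(6^2 - 1)) = 1 - 300/210 = -0.428571.
Step 4: Under H0, t = rho * sqrt((n-2)/(1-rho^2)) = -0.9487 ~ t(4).
Step 5: Two-sided p-value from the t-distribution with 4 df = 0.396501.
Step 6: alpha = 0.05. fail to reject H0.

rho = -0.4286, p = 0.396501, fail to reject H0 at alpha = 0.05.


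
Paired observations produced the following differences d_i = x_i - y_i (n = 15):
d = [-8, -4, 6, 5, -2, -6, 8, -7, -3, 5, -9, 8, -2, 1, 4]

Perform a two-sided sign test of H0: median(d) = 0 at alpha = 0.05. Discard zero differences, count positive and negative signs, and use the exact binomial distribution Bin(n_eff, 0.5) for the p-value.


Step 1: Discard zero differences. Original n = 15; n_eff = number of nonzero differences = 15.
Nonzero differences (with sign): -8, -4, +6, +5, -2, -6, +8, -7, -3, +5, -9, +8, -2, +1, +4
Step 2: Count signs: positive = 7, negative = 8.
Step 3: Under H0: P(positive) = 0.5, so the number of positives S ~ Bin(15, 0.5).
Step 4: Two-sided exact p-value = sum of Bin(15,0.5) probabilities at or below the observed probability = 1.000000.
Step 5: alpha = 0.05. fail to reject H0.

n_eff = 15, pos = 7, neg = 8, p = 1.000000, fail to reject H0.


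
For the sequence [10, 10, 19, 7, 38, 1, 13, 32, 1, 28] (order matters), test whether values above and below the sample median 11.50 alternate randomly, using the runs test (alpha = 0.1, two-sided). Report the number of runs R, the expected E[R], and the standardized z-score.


Step 1: Compute median = 11.50; label A = above, B = below.
Labels in order: BBABABAABA  (n_A = 5, n_B = 5)
Step 2: Count runs R = 8.
Step 3: Under H0 (random ordering), E[R] = 2*n_A*n_B/(n_A+n_B) + 1 = 2*5*5/10 + 1 = 6.0000.
        Var[R] = 2*n_A*n_B*(2*n_A*n_B - n_A - n_B) / ((n_A+n_B)^2 * (n_A+n_B-1)) = 2000/900 = 2.2222.
        SD[R] = 1.4907.
Step 4: Continuity-corrected z = (R - 0.5 - E[R]) / SD[R] = (8 - 0.5 - 6.0000) / 1.4907 = 1.0062.
Step 5: Two-sided p-value via normal approximation = 2*(1 - Phi(|z|)) = 0.314305.
Step 6: alpha = 0.1. fail to reject H0.

R = 8, z = 1.0062, p = 0.314305, fail to reject H0.


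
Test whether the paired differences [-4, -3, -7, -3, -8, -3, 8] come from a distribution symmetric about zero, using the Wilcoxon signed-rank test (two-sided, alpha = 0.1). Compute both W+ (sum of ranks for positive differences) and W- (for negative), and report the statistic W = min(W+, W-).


Step 1: Drop any zero differences (none here) and take |d_i|.
|d| = [4, 3, 7, 3, 8, 3, 8]
Step 2: Midrank |d_i| (ties get averaged ranks).
ranks: |4|->4, |3|->2, |7|->5, |3|->2, |8|->6.5, |3|->2, |8|->6.5
Step 3: Attach original signs; sum ranks with positive sign and with negative sign.
W+ = 6.5 = 6.5
W- = 4 + 2 + 5 + 2 + 6.5 + 2 = 21.5
(Check: W+ + W- = 28 should equal n(n+1)/2 = 28.)
Step 4: Test statistic W = min(W+, W-) = 6.5.
Step 5: Ties in |d|, so use the tie-corrected normal approximation.
        E[W] = n(n+1)/4 = 7*8/4 = 14.
        Tie groups: |d|=3 (t=3), |d|=8 (t=2); sum(t^3 - t) = 30.
        Var[W] = n(n+1)(2n+1)/24 - sum(t^3-t)/48 = 840/24 - 30/48 = 34.375.
        z = (W - E[W]) / sqrt(Var[W]) = (6.5 - 14) / 5.8630 = -1.2792.
        Two-sided p = 2*Phi(z) = 0.200825.
Step 6: alpha = 0.1. fail to reject H0.

W+ = 6.5, W- = 21.5, W = min = 6.5, p = 0.200825, fail to reject H0.


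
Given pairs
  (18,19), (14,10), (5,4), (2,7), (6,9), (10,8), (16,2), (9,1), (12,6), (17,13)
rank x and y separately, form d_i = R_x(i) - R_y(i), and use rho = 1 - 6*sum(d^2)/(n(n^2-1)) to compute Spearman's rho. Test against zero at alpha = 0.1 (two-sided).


Step 1: Rank x and y separately (midranks; no ties here).
rank(x): 18->10, 14->7, 5->2, 2->1, 6->3, 10->5, 16->8, 9->4, 12->6, 17->9
rank(y): 19->10, 10->8, 4->3, 7->5, 9->7, 8->6, 2->2, 1->1, 6->4, 13->9
Step 2: d_i = R_x(i) - R_y(i); compute d_i^2.
  (10-10)^2=0, (7-8)^2=1, (2-3)^2=1, (1-5)^2=16, (3-7)^2=16, (5-6)^2=1, (8-2)^2=36, (4-1)^2=9, (6-4)^2=4, (9-9)^2=0
sum(d^2) = 84.
Step 3: rho = 1 - 6*84 / (10*(10^2 - 1)) = 1 - 504/990 = 0.490909.
Step 4: Under H0, t = rho * sqrt((n-2)/(1-rho^2)) = 1.5938 ~ t(8).
Step 5: Two-sided p-value from the t-distribution with 8 df = 0.149656.
Step 6: alpha = 0.1. fail to reject H0.

rho = 0.4909, p = 0.149656, fail to reject H0 at alpha = 0.1.


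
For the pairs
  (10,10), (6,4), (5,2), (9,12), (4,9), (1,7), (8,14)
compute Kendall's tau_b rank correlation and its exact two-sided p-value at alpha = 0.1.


Step 1: Enumerate the 21 unordered pairs (i,j) with i<j and classify each by sign(x_j-x_i) * sign(y_j-y_i).
  (1,2):dx=-4,dy=-6->C; (1,3):dx=-5,dy=-8->C; (1,4):dx=-1,dy=+2->D; (1,5):dx=-6,dy=-1->C
  (1,6):dx=-9,dy=-3->C; (1,7):dx=-2,dy=+4->D; (2,3):dx=-1,dy=-2->C; (2,4):dx=+3,dy=+8->C
  (2,5):dx=-2,dy=+5->D; (2,6):dx=-5,dy=+3->D; (2,7):dx=+2,dy=+10->C; (3,4):dx=+4,dy=+10->C
  (3,5):dx=-1,dy=+7->D; (3,6):dx=-4,dy=+5->D; (3,7):dx=+3,dy=+12->C; (4,5):dx=-5,dy=-3->C
  (4,6):dx=-8,dy=-5->C; (4,7):dx=-1,dy=+2->D; (5,6):dx=-3,dy=-2->C; (5,7):dx=+4,dy=+5->C
  (6,7):dx=+7,dy=+7->C
Step 2: C = 14, D = 7, total pairs = 21.
Step 3: tau = (C - D)/(n(n-1)/2) = (14 - 7)/21 = 0.333333.
Step 4: Exact two-sided p-value (enumerate n! = 5040 permutations of y under H0): p = 0.381349.
Step 5: alpha = 0.1. fail to reject H0.

tau_b = 0.3333 (C=14, D=7), p = 0.381349, fail to reject H0.


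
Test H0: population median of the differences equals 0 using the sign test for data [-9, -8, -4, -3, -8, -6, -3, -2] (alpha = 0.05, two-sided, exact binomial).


Step 1: Discard zero differences. Original n = 8; n_eff = number of nonzero differences = 8.
Nonzero differences (with sign): -9, -8, -4, -3, -8, -6, -3, -2
Step 2: Count signs: positive = 0, negative = 8.
Step 3: Under H0: P(positive) = 0.5, so the number of positives S ~ Bin(8, 0.5).
Step 4: Two-sided exact p-value = sum of Bin(8,0.5) probabilities at or below the observed probability = 0.007812.
Step 5: alpha = 0.05. reject H0.

n_eff = 8, pos = 0, neg = 8, p = 0.007812, reject H0.


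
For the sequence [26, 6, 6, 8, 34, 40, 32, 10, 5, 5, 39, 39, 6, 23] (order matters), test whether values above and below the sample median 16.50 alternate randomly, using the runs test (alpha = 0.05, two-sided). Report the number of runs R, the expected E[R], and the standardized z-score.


Step 1: Compute median = 16.50; label A = above, B = below.
Labels in order: ABBBAAABBBAABA  (n_A = 7, n_B = 7)
Step 2: Count runs R = 7.
Step 3: Under H0 (random ordering), E[R] = 2*n_A*n_B/(n_A+n_B) + 1 = 2*7*7/14 + 1 = 8.0000.
        Var[R] = 2*n_A*n_B*(2*n_A*n_B - n_A - n_B) / ((n_A+n_B)^2 * (n_A+n_B-1)) = 8232/2548 = 3.2308.
        SD[R] = 1.7974.
Step 4: Continuity-corrected z = (R + 0.5 - E[R]) / SD[R] = (7 + 0.5 - 8.0000) / 1.7974 = -0.2782.
Step 5: Two-sided p-value via normal approximation = 2*(1 - Phi(|z|)) = 0.780879.
Step 6: alpha = 0.05. fail to reject H0.

R = 7, z = -0.2782, p = 0.780879, fail to reject H0.


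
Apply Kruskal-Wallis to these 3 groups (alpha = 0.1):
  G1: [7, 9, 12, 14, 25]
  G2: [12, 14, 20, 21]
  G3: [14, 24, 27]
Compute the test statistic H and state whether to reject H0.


Step 1: Combine all N = 12 observations and assign midranks.
sorted (value, group, rank): (7,G1,1), (9,G1,2), (12,G1,3.5), (12,G2,3.5), (14,G1,6), (14,G2,6), (14,G3,6), (20,G2,8), (21,G2,9), (24,G3,10), (25,G1,11), (27,G3,12)
Step 2: Sum ranks within each group.
R_1 = 23.5 (n_1 = 5)
R_2 = 26.5 (n_2 = 4)
R_3 = 28 (n_3 = 3)
Step 3: H = 12/(N(N+1)) * sum(R_i^2/n_i) - 3(N+1)
     = 12/(12*13) * (23.5^2/5 + 26.5^2/4 + 28^2/3) - 3*13
     = 0.076923 * 547.346 - 39
     = 3.103526.
Step 4: Ties present; correction factor C = 1 - 30/(12^3 - 12) = 0.982517. Corrected H = 3.103526 / 0.982517 = 3.158749.
Step 5: Under H0, H ~ chi^2(2); p-value = 0.206104.
Step 6: alpha = 0.1. fail to reject H0.

H = 3.1587, df = 2, p = 0.206104, fail to reject H0.
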